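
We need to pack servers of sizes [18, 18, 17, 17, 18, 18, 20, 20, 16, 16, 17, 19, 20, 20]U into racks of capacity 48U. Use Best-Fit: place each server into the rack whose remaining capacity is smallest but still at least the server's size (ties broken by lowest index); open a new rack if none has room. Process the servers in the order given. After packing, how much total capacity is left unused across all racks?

18U → rack 1 (remaining 30U)
18U → rack 1 (remaining 12U)
17U → rack 2 (remaining 31U)
17U → rack 2 (remaining 14U)
18U → rack 3 (remaining 30U)
18U → rack 3 (remaining 12U)
20U → rack 4 (remaining 28U)
20U → rack 4 (remaining 8U)
16U → rack 5 (remaining 32U)
16U → rack 5 (remaining 16U)
17U → rack 6 (remaining 31U)
19U → rack 6 (remaining 12U)
20U → rack 7 (remaining 28U)
20U → rack 7 (remaining 8U)
7 racks × 48U = 336U; used 254U; unused 82U.

82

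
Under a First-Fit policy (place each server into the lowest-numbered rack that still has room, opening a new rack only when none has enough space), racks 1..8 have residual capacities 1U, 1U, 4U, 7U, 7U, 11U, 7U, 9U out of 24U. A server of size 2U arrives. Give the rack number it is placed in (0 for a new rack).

Racks with room: rack 3 (4U), rack 4 (7U), rack 5 (7U), rack 6 (11U), rack 7 (7U), rack 8 (9U).
The first with room is rack 3.

3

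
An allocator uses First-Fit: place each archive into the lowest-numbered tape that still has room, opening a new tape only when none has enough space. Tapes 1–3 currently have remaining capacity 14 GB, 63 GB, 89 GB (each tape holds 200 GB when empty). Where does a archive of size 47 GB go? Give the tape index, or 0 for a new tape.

Tapes with room: tape 2 (63 GB), tape 3 (89 GB).
The first with room is tape 2.

2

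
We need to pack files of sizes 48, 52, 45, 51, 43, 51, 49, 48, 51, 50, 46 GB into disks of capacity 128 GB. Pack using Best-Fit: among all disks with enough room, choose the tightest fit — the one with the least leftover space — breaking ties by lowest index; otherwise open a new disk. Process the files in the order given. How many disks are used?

6 disks

48 GB → disk 1 (remaining 80 GB)
52 GB → disk 1 (remaining 28 GB)
45 GB → disk 2 (remaining 83 GB)
51 GB → disk 2 (remaining 32 GB)
43 GB → disk 3 (remaining 85 GB)
51 GB → disk 3 (remaining 34 GB)
49 GB → disk 4 (remaining 79 GB)
48 GB → disk 4 (remaining 31 GB)
51 GB → disk 5 (remaining 77 GB)
50 GB → disk 5 (remaining 27 GB)
46 GB → disk 6 (remaining 82 GB)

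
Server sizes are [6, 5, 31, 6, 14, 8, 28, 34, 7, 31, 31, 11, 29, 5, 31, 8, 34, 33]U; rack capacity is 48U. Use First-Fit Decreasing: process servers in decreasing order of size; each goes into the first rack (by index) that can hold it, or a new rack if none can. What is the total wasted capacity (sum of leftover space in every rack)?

80

Sorted descending: 34, 34, 33, 31, 31, 31, 31, 29, 28, 14, 11, 8, 8, 7, 6, 6, 5, 5.
Put 34U in rack 1; 14U remain.
Put 34U in rack 2; 14U remain.
Put 33U in rack 3; 15U remain.
Put 31U in rack 4; 17U remain.
Put 31U in rack 5; 17U remain.
Put 31U in rack 6; 17U remain.
Put 31U in rack 7; 17U remain.
Put 29U in rack 8; 19U remain.
Put 28U in rack 9; 20U remain.
Put 14U in rack 1; 0U remain.
Put 11U in rack 2; 3U remain.
Put 8U in rack 3; 7U remain.
Put 8U in rack 4; 9U remain.
Put 7U in rack 3; 0U remain.
Put 6U in rack 4; 3U remain.
Put 6U in rack 5; 11U remain.
Put 5U in rack 5; 6U remain.
Put 5U in rack 5; 1U remain.
9 racks × 48U = 432U; used 352U; unused 80U.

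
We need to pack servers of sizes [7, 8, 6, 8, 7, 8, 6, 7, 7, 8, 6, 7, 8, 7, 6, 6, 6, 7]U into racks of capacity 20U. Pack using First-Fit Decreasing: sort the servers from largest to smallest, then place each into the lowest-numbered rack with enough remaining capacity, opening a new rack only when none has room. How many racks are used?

7 racks

Sorted descending: 8, 8, 8, 8, 8, 7, 7, 7, 7, 7, 7, 7, 6, 6, 6, 6, 6, 6.
Put 8U in rack 1; 12U remain.
Put 8U in rack 1; 4U remain.
Put 8U in rack 2; 12U remain.
Put 8U in rack 2; 4U remain.
Put 8U in rack 3; 12U remain.
Put 7U in rack 3; 5U remain.
Put 7U in rack 4; 13U remain.
Put 7U in rack 4; 6U remain.
Put 7U in rack 5; 13U remain.
Put 7U in rack 5; 6U remain.
Put 7U in rack 6; 13U remain.
Put 7U in rack 6; 6U remain.
Put 6U in rack 4; 0U remain.
Put 6U in rack 5; 0U remain.
Put 6U in rack 6; 0U remain.
Put 6U in rack 7; 14U remain.
Put 6U in rack 7; 8U remain.
Put 6U in rack 7; 2U remain.
Final racks: [8,8] [8,8] [8,7] [7,7,6] [7,7,6] [7,7,6] [6,6,6].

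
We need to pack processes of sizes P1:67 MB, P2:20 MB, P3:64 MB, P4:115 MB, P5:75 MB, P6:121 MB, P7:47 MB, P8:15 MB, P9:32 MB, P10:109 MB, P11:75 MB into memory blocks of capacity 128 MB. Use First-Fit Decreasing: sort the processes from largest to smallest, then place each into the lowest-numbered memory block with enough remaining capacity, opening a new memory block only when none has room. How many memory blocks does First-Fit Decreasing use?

7 memory blocks

Sorted descending: 121, 115, 109, 75, 75, 67, 64, 47, 32, 20, 15.
121 MB → memory block 1 (remaining 7 MB)
115 MB → memory block 2 (remaining 13 MB)
109 MB → memory block 3 (remaining 19 MB)
75 MB → memory block 4 (remaining 53 MB)
75 MB → memory block 5 (remaining 53 MB)
67 MB → memory block 6 (remaining 61 MB)
64 MB → memory block 7 (remaining 64 MB)
47 MB → memory block 4 (remaining 6 MB)
32 MB → memory block 5 (remaining 21 MB)
20 MB → memory block 5 (remaining 1 MB)
15 MB → memory block 3 (remaining 4 MB)
Final memory blocks: [121] [115] [109,15] [75,47] [75,32,20] [67] [64].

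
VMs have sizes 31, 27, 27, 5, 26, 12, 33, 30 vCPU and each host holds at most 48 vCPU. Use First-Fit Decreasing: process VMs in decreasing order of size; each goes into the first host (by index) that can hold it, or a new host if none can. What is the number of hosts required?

Sorted descending: 33, 31, 30, 27, 27, 26, 12, 5.
host 1: place 33 vCPU, 15 vCPU left
host 2: place 31 vCPU, 17 vCPU left
host 3: place 30 vCPU, 18 vCPU left
host 4: place 27 vCPU, 21 vCPU left
host 5: place 27 vCPU, 21 vCPU left
host 6: place 26 vCPU, 22 vCPU left
host 1: place 12 vCPU, 3 vCPU left
host 2: place 5 vCPU, 12 vCPU left

6 hosts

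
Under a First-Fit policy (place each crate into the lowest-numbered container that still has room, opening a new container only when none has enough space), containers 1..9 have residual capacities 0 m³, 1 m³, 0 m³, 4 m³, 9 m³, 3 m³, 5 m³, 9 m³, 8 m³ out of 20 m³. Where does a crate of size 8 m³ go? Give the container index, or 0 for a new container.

5

Containers with room: container 5 (9 m³), container 8 (9 m³), container 9 (8 m³).
The first with room is container 5.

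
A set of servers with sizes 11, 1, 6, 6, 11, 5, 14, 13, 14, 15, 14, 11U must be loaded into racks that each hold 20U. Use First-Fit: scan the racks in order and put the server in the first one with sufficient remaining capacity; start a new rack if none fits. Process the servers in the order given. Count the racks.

11U → rack 1 (remaining 9U)
1U → rack 1 (remaining 8U)
6U → rack 1 (remaining 2U)
6U → rack 2 (remaining 14U)
11U → rack 2 (remaining 3U)
5U → rack 3 (remaining 15U)
14U → rack 3 (remaining 1U)
13U → rack 4 (remaining 7U)
14U → rack 5 (remaining 6U)
15U → rack 6 (remaining 5U)
14U → rack 7 (remaining 6U)
11U → rack 8 (remaining 9U)
Final racks: [11,1,6] [6,11] [5,14] [13] [14] [15] [14] [11].

8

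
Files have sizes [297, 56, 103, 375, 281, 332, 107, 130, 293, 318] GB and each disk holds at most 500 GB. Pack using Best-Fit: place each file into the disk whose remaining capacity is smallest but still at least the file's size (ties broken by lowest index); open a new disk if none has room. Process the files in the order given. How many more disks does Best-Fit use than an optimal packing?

Best-Fit: [297,56,103] [375,107] [281] [332,130] [293] [318] → 6 disks.
6 files exceed 250 GB (half the capacity), and no two of those can share a disk, so at least 6 disks are needed.
So 6 is already optimal.

0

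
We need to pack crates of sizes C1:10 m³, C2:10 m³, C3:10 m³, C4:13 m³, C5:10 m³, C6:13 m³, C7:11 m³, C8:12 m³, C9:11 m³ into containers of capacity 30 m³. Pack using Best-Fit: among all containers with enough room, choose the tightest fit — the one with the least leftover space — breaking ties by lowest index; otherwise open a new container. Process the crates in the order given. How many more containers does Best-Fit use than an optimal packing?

Best-Fit: [10,10,10] [13,10] [13,11] [12,11] → 4 containers.
Total size 100 m³; any packing needs at least ⌈100/30⌉ = 4 containers.
So 4 is already optimal.

0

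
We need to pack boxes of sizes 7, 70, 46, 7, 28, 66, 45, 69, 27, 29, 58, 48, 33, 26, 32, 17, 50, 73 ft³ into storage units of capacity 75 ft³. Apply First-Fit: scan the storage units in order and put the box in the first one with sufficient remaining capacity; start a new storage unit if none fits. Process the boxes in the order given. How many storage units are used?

7 ft³ → storage unit 1 (remaining 68 ft³)
70 ft³ → storage unit 2 (remaining 5 ft³)
46 ft³ → storage unit 1 (remaining 22 ft³)
7 ft³ → storage unit 1 (remaining 15 ft³)
28 ft³ → storage unit 3 (remaining 47 ft³)
66 ft³ → storage unit 4 (remaining 9 ft³)
45 ft³ → storage unit 3 (remaining 2 ft³)
69 ft³ → storage unit 5 (remaining 6 ft³)
27 ft³ → storage unit 6 (remaining 48 ft³)
29 ft³ → storage unit 6 (remaining 19 ft³)
58 ft³ → storage unit 7 (remaining 17 ft³)
48 ft³ → storage unit 8 (remaining 27 ft³)
33 ft³ → storage unit 9 (remaining 42 ft³)
26 ft³ → storage unit 8 (remaining 1 ft³)
32 ft³ → storage unit 9 (remaining 10 ft³)
17 ft³ → storage unit 6 (remaining 2 ft³)
50 ft³ → storage unit 10 (remaining 25 ft³)
73 ft³ → storage unit 11 (remaining 2 ft³)
Final storage units: [7,46,7] [70] [28,45] [66] [69] [27,29,17] [58] [48,26] [33,32] [50] [73].

11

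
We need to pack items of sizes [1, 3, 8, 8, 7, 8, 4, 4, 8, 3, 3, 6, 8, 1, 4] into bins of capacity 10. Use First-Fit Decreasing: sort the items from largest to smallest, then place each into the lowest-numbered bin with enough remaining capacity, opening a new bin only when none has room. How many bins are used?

9 bins

Sorted descending: 8, 8, 8, 8, 8, 7, 6, 4, 4, 4, 3, 3, 3, 1, 1.
Put 8 in bin 1; 2 remain.
Put 8 in bin 2; 2 remain.
Put 8 in bin 3; 2 remain.
Put 8 in bin 4; 2 remain.
Put 8 in bin 5; 2 remain.
Put 7 in bin 6; 3 remain.
Put 6 in bin 7; 4 remain.
Put 4 in bin 7; 0 remain.
Put 4 in bin 8; 6 remain.
Put 4 in bin 8; 2 remain.
Put 3 in bin 6; 0 remain.
Put 3 in bin 9; 7 remain.
Put 3 in bin 9; 4 remain.
Put 1 in bin 1; 1 remain.
Put 1 in bin 1; 0 remain.
Final bins: [8,1,1] [8] [8] [8] [8] [7,3] [6,4] [4,4] [3,3].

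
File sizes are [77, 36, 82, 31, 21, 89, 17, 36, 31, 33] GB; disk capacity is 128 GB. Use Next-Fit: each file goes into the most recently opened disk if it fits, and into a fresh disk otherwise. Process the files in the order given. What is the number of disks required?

4 disks

77 GB → disk 1 (remaining 51 GB)
36 GB → disk 1 (remaining 15 GB)
82 GB → disk 2 (remaining 46 GB)
31 GB → disk 2 (remaining 15 GB)
21 GB → disk 3 (remaining 107 GB)
89 GB → disk 3 (remaining 18 GB)
17 GB → disk 3 (remaining 1 GB)
36 GB → disk 4 (remaining 92 GB)
31 GB → disk 4 (remaining 61 GB)
33 GB → disk 4 (remaining 28 GB)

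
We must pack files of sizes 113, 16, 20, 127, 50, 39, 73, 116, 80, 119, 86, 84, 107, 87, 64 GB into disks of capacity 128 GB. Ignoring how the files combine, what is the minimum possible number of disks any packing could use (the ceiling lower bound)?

Total size = 113 + 16 + 20 + 127 + 50 + 39 + 73 + 116 + 80 + 119 + 86 + 84 + 107 + 87 + 64 = 1181 GB.
⌈1181 / 128⌉ = 10.

10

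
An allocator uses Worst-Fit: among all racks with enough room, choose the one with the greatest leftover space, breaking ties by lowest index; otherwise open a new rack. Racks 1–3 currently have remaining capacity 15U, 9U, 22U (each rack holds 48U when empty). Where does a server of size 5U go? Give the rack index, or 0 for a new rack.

3

Racks with room: rack 1 (15U), rack 2 (9U), rack 3 (22U).
Most room is rack 3 with 22U free.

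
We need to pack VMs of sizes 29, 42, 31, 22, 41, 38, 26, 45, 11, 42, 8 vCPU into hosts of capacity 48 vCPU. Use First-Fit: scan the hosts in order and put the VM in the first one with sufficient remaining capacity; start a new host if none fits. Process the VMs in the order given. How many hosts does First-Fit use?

host 1: place 29 vCPU, 19 vCPU left
host 2: place 42 vCPU, 6 vCPU left
host 3: place 31 vCPU, 17 vCPU left
host 4: place 22 vCPU, 26 vCPU left
host 5: place 41 vCPU, 7 vCPU left
host 6: place 38 vCPU, 10 vCPU left
host 4: place 26 vCPU, 0 vCPU left
host 7: place 45 vCPU, 3 vCPU left
host 1: place 11 vCPU, 8 vCPU left
host 8: place 42 vCPU, 6 vCPU left
host 1: place 8 vCPU, 0 vCPU left

8 hosts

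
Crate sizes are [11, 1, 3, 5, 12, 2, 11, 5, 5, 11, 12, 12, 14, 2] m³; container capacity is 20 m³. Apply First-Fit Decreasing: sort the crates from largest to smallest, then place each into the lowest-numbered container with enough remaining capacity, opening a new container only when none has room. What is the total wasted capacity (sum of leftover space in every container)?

Sorted descending: 14, 12, 12, 12, 11, 11, 11, 5, 5, 5, 3, 2, 2, 1.
Put 14 m³ in container 1; 6 m³ remain.
Put 12 m³ in container 2; 8 m³ remain.
Put 12 m³ in container 3; 8 m³ remain.
Put 12 m³ in container 4; 8 m³ remain.
Put 11 m³ in container 5; 9 m³ remain.
Put 11 m³ in container 6; 9 m³ remain.
Put 11 m³ in container 7; 9 m³ remain.
Put 5 m³ in container 1; 1 m³ remain.
Put 5 m³ in container 2; 3 m³ remain.
Put 5 m³ in container 3; 3 m³ remain.
Put 3 m³ in container 2; 0 m³ remain.
Put 2 m³ in container 3; 1 m³ remain.
Put 2 m³ in container 4; 6 m³ remain.
Put 1 m³ in container 1; 0 m³ remain.
7 containers × 20 m³ = 140 m³; used 106 m³; unused 34 m³.

34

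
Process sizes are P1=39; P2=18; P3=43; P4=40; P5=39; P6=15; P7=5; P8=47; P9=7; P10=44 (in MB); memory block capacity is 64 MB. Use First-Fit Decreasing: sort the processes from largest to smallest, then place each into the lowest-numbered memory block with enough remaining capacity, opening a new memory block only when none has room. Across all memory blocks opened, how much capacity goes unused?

87

Sorted descending: 47, 44, 43, 40, 39, 39, 18, 15, 7, 5.
Put 47 MB in memory block 1; 17 MB remain.
Put 44 MB in memory block 2; 20 MB remain.
Put 43 MB in memory block 3; 21 MB remain.
Put 40 MB in memory block 4; 24 MB remain.
Put 39 MB in memory block 5; 25 MB remain.
Put 39 MB in memory block 6; 25 MB remain.
Put 18 MB in memory block 2; 2 MB remain.
Put 15 MB in memory block 1; 2 MB remain.
Put 7 MB in memory block 3; 14 MB remain.
Put 5 MB in memory block 3; 9 MB remain.
6 memory blocks × 64 MB = 384 MB; used 297 MB; unused 87 MB.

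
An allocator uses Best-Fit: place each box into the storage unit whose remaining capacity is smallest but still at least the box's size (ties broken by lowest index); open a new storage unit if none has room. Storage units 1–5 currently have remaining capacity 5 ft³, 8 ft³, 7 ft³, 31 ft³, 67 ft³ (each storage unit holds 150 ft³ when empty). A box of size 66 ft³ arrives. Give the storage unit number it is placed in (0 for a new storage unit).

5

Storage units with room: storage unit 5 (67 ft³).
Tightest fit is storage unit 5 with 67 ft³ free.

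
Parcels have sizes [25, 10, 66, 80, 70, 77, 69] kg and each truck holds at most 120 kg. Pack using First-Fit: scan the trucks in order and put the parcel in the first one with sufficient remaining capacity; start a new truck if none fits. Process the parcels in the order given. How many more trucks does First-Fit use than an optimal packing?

First-Fit: [25,10,66] [80] [70] [77] [69] → 5 trucks.
5 parcels exceed 60 kg (half the capacity), and no two of those can share a truck, so at least 5 trucks are needed.
So 5 is already optimal.

0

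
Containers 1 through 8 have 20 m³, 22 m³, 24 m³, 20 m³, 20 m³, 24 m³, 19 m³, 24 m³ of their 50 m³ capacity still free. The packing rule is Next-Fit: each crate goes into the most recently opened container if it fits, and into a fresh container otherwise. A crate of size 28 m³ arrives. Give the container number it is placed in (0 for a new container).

0

Next-Fit only looks at container 8, which has 24 m³ free.
28 m³ does not fit, so a new container is opened.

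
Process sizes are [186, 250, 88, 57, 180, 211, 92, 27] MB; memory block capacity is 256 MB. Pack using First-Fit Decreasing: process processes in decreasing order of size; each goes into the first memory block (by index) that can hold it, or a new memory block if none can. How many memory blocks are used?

5 memory blocks

Sorted descending: 250, 211, 186, 180, 92, 88, 57, 27.
250 MB → memory block 1 (remaining 6 MB)
211 MB → memory block 2 (remaining 45 MB)
186 MB → memory block 3 (remaining 70 MB)
180 MB → memory block 4 (remaining 76 MB)
92 MB → memory block 5 (remaining 164 MB)
88 MB → memory block 5 (remaining 76 MB)
57 MB → memory block 3 (remaining 13 MB)
27 MB → memory block 2 (remaining 18 MB)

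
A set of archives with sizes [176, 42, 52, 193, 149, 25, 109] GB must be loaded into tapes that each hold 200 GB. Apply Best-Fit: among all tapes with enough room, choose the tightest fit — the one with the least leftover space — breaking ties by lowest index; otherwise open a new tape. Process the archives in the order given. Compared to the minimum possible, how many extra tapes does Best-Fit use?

Best-Fit: [176] [42,52] [193] [149,25] [109] → 5 tapes.
Total size 746 GB; any packing needs at least ⌈746/200⌉ = 4 tapes.
An optimal packing achieves that bound: [193] [176] [149,42] [109,52,25] → 4 tapes.
Excess: 5 − 4 = 1.

1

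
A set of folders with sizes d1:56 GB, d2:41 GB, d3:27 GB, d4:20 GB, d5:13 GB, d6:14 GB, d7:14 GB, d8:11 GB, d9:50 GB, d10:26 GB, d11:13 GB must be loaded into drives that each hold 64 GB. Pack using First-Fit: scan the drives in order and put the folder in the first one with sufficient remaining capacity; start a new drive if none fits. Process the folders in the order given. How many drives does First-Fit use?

drive 1: place d1 (56 GB), 8 GB left
drive 2: place d2 (41 GB), 23 GB left
drive 3: place d3 (27 GB), 37 GB left
drive 2: place d4 (20 GB), 3 GB left
drive 3: place d5 (13 GB), 24 GB left
drive 3: place d6 (14 GB), 10 GB left
drive 4: place d7 (14 GB), 50 GB left
drive 4: place d8 (11 GB), 39 GB left
drive 5: place d9 (50 GB), 14 GB left
drive 4: place d10 (26 GB), 13 GB left
drive 4: place d11 (13 GB), 0 GB left
Final drives: [56] [41,20] [27,13,14] [14,11,26,13] [50].

5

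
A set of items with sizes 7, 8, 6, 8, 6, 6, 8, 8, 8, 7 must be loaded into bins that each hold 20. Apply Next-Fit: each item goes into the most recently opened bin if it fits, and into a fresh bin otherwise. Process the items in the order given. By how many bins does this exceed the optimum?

Next-Fit: [7,8] [6,8,6] [6,8] [8,8] [7] → 5 bins.
Total size 72; any packing needs at least ⌈72/20⌉ = 4 bins.
An optimal packing achieves that bound: [8,8] [8,8] [8,6,6] [7,7,6] → 4 bins.
Excess: 5 − 4 = 1.

1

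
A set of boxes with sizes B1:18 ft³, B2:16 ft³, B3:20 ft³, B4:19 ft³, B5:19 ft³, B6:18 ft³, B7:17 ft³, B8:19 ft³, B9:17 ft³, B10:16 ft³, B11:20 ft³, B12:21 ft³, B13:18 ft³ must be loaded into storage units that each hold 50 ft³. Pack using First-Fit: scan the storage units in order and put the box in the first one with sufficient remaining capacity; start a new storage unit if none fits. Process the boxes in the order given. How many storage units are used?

storage unit 1: place B1 (18 ft³), 32 ft³ left
storage unit 1: place B2 (16 ft³), 16 ft³ left
storage unit 2: place B3 (20 ft³), 30 ft³ left
storage unit 2: place B4 (19 ft³), 11 ft³ left
storage unit 3: place B5 (19 ft³), 31 ft³ left
storage unit 3: place B6 (18 ft³), 13 ft³ left
storage unit 4: place B7 (17 ft³), 33 ft³ left
storage unit 4: place B8 (19 ft³), 14 ft³ left
storage unit 5: place B9 (17 ft³), 33 ft³ left
storage unit 1: place B10 (16 ft³), 0 ft³ left
storage unit 5: place B11 (20 ft³), 13 ft³ left
storage unit 6: place B12 (21 ft³), 29 ft³ left
storage unit 6: place B13 (18 ft³), 11 ft³ left

6 storage units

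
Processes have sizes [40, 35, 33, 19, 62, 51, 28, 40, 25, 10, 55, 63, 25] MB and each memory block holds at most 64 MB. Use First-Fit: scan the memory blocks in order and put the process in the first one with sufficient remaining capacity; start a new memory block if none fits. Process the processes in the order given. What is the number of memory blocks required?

9

40 MB → memory block 1 (remaining 24 MB)
35 MB → memory block 2 (remaining 29 MB)
33 MB → memory block 3 (remaining 31 MB)
19 MB → memory block 1 (remaining 5 MB)
62 MB → memory block 4 (remaining 2 MB)
51 MB → memory block 5 (remaining 13 MB)
28 MB → memory block 2 (remaining 1 MB)
40 MB → memory block 6 (remaining 24 MB)
25 MB → memory block 3 (remaining 6 MB)
10 MB → memory block 5 (remaining 3 MB)
55 MB → memory block 7 (remaining 9 MB)
63 MB → memory block 8 (remaining 1 MB)
25 MB → memory block 9 (remaining 39 MB)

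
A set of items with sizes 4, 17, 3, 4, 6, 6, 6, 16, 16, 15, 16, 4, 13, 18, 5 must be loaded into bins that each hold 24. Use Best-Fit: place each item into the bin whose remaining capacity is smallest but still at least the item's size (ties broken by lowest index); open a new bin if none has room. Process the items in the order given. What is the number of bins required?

Put 4 in bin 1; 20 remain.
Put 17 in bin 1; 3 remain.
Put 3 in bin 1; 0 remain.
Put 4 in bin 2; 20 remain.
Put 6 in bin 2; 14 remain.
Put 6 in bin 2; 8 remain.
Put 6 in bin 2; 2 remain.
Put 16 in bin 3; 8 remain.
Put 16 in bin 4; 8 remain.
Put 15 in bin 5; 9 remain.
Put 16 in bin 6; 8 remain.
Put 4 in bin 3; 4 remain.
Put 13 in bin 7; 11 remain.
Put 18 in bin 8; 6 remain.
Put 5 in bin 8; 1 remain.
Final bins: [4,17,3] [4,6,6,6] [16,4] [16] [15] [16] [13] [18,5].

8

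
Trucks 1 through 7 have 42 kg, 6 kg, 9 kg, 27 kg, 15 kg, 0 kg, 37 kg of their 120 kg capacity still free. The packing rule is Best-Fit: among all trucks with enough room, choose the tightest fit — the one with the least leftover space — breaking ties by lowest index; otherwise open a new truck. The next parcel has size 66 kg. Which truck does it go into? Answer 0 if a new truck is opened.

No truck has ≥ 66 kg free, so a new truck is opened.

0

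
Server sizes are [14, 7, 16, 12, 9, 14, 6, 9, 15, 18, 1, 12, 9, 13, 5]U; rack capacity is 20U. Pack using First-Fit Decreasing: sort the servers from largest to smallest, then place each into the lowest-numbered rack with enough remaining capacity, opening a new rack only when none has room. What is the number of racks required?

Sorted descending: 18, 16, 15, 14, 14, 13, 12, 12, 9, 9, 9, 7, 6, 5, 1.
18U → rack 1 (remaining 2U)
16U → rack 2 (remaining 4U)
15U → rack 3 (remaining 5U)
14U → rack 4 (remaining 6U)
14U → rack 5 (remaining 6U)
13U → rack 6 (remaining 7U)
12U → rack 7 (remaining 8U)
12U → rack 8 (remaining 8U)
9U → rack 9 (remaining 11U)
9U → rack 9 (remaining 2U)
9U → rack 10 (remaining 11U)
7U → rack 6 (remaining 0U)
6U → rack 4 (remaining 0U)
5U → rack 3 (remaining 0U)
1U → rack 1 (remaining 1U)

10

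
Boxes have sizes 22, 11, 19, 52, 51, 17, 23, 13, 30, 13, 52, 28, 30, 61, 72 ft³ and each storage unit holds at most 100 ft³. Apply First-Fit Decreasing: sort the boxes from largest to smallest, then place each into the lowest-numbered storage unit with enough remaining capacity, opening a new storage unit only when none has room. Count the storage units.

Sorted descending: 72, 61, 52, 52, 51, 30, 30, 28, 23, 22, 19, 17, 13, 13, 11.
Put 72 ft³ in storage unit 1; 28 ft³ remain.
Put 61 ft³ in storage unit 2; 39 ft³ remain.
Put 52 ft³ in storage unit 3; 48 ft³ remain.
Put 52 ft³ in storage unit 4; 48 ft³ remain.
Put 51 ft³ in storage unit 5; 49 ft³ remain.
Put 30 ft³ in storage unit 2; 9 ft³ remain.
Put 30 ft³ in storage unit 3; 18 ft³ remain.
Put 28 ft³ in storage unit 1; 0 ft³ remain.
Put 23 ft³ in storage unit 4; 25 ft³ remain.
Put 22 ft³ in storage unit 4; 3 ft³ remain.
Put 19 ft³ in storage unit 5; 30 ft³ remain.
Put 17 ft³ in storage unit 3; 1 ft³ remain.
Put 13 ft³ in storage unit 5; 17 ft³ remain.
Put 13 ft³ in storage unit 5; 4 ft³ remain.
Put 11 ft³ in storage unit 6; 89 ft³ remain.
Final storage units: [72,28] [61,30] [52,30,17] [52,23,22] [51,19,13,13] [11].

6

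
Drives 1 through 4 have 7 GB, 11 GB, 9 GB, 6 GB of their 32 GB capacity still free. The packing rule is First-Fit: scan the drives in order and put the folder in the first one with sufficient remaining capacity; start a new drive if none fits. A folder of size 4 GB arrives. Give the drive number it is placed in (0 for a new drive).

1

Drives with room: drive 1 (7 GB), drive 2 (11 GB), drive 3 (9 GB), drive 4 (6 GB).
The first with room is drive 1.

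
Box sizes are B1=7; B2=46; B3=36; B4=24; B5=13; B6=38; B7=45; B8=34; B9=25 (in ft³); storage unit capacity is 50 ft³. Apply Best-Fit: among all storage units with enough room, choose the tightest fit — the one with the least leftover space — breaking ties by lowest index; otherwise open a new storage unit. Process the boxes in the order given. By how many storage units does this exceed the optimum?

1

Best-Fit: [7,36] [46] [24,13] [38] [45] [34] [25] → 7 storage units.
Total size 268 ft³; any packing needs at least ⌈268/50⌉ = 6 storage units.
An optimal packing achieves that bound: [46] [45] [38,7] [36,13] [34] [25,24] → 6 storage units.
Excess: 7 − 6 = 1.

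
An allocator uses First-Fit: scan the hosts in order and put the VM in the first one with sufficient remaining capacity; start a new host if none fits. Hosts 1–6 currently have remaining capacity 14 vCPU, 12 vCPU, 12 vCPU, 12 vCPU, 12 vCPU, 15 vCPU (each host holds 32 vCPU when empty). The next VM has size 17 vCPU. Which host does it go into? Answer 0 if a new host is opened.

0

No host has ≥ 17 vCPU free, so a new host is opened.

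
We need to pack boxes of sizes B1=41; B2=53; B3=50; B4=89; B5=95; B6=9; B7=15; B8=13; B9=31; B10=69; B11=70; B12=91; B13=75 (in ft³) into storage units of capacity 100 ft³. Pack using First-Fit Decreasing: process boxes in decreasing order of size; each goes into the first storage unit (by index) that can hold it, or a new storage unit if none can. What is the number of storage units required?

8

Sorted descending: 95, 91, 89, 75, 70, 69, 53, 50, 41, 31, 15, 13, 9.
Put 95 ft³ in storage unit 1; 5 ft³ remain.
Put 91 ft³ in storage unit 2; 9 ft³ remain.
Put 89 ft³ in storage unit 3; 11 ft³ remain.
Put 75 ft³ in storage unit 4; 25 ft³ remain.
Put 70 ft³ in storage unit 5; 30 ft³ remain.
Put 69 ft³ in storage unit 6; 31 ft³ remain.
Put 53 ft³ in storage unit 7; 47 ft³ remain.
Put 50 ft³ in storage unit 8; 50 ft³ remain.
Put 41 ft³ in storage unit 7; 6 ft³ remain.
Put 31 ft³ in storage unit 6; 0 ft³ remain.
Put 15 ft³ in storage unit 4; 10 ft³ remain.
Put 13 ft³ in storage unit 5; 17 ft³ remain.
Put 9 ft³ in storage unit 2; 0 ft³ remain.
Final storage units: [95] [91,9] [89] [75,15] [70,13] [69,31] [53,41] [50].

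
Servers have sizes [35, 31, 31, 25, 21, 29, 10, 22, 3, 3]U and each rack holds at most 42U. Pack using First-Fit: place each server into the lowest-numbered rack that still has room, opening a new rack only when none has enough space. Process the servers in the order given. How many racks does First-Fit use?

35U → rack 1 (remaining 7U)
31U → rack 2 (remaining 11U)
31U → rack 3 (remaining 11U)
25U → rack 4 (remaining 17U)
21U → rack 5 (remaining 21U)
29U → rack 6 (remaining 13U)
10U → rack 2 (remaining 1U)
22U → rack 7 (remaining 20U)
3U → rack 1 (remaining 4U)
3U → rack 1 (remaining 1U)
Final racks: [35,3,3] [31,10] [31] [25] [21] [29] [22].

7 racks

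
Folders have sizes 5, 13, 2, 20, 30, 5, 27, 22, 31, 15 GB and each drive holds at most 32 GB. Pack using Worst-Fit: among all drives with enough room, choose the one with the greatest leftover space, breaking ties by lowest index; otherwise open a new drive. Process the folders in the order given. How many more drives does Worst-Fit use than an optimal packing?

1

Worst-Fit: [5,13,2,5] [20] [30] [27] [22] [31] [15] → 7 drives.
Total size 170 GB; any packing needs at least ⌈170/32⌉ = 6 drives.
An optimal packing achieves that bound: [31] [30,2] [27,5] [22,5] [20] [15,13] → 6 drives.
Excess: 7 − 6 = 1.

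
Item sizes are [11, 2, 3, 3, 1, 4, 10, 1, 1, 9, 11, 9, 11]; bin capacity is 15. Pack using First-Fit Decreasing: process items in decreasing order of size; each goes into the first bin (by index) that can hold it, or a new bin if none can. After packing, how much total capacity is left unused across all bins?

Sorted descending: 11, 11, 11, 10, 9, 9, 4, 3, 3, 2, 1, 1, 1.
Put 11 in bin 1; 4 remain.
Put 11 in bin 2; 4 remain.
Put 11 in bin 3; 4 remain.
Put 10 in bin 4; 5 remain.
Put 9 in bin 5; 6 remain.
Put 9 in bin 6; 6 remain.
Put 4 in bin 1; 0 remain.
Put 3 in bin 2; 1 remain.
Put 3 in bin 3; 1 remain.
Put 2 in bin 4; 3 remain.
Put 1 in bin 2; 0 remain.
Put 1 in bin 3; 0 remain.
Put 1 in bin 4; 2 remain.
6 bins × 15 = 90; used 76; unused 14.

14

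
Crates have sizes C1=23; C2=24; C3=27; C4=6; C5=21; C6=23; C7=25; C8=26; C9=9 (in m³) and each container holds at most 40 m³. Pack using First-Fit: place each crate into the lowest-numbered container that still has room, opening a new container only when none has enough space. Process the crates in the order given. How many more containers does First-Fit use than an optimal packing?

0

First-Fit: [23,6,9] [24] [27] [21] [23] [25] [26] → 7 containers.
7 crates exceed 20 m³ (half the capacity), and no two of those can share a container, so at least 7 containers are needed.
So 7 is already optimal.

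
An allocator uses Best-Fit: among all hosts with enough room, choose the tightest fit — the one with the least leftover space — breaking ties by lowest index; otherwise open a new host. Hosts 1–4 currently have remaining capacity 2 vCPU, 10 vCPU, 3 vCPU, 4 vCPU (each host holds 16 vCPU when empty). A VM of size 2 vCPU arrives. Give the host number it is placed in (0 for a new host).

Hosts with room: host 1 (2 vCPU), host 2 (10 vCPU), host 3 (3 vCPU), host 4 (4 vCPU).
Tightest fit is host 1 with 2 vCPU free.

1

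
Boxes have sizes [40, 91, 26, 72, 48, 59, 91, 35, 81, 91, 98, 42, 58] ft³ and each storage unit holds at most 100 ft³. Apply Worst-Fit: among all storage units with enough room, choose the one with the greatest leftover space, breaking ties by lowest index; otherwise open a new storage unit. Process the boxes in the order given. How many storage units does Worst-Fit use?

10 storage units

storage unit 1: place 40 ft³, 60 ft³ left
storage unit 2: place 91 ft³, 9 ft³ left
storage unit 1: place 26 ft³, 34 ft³ left
storage unit 3: place 72 ft³, 28 ft³ left
storage unit 4: place 48 ft³, 52 ft³ left
storage unit 5: place 59 ft³, 41 ft³ left
storage unit 6: place 91 ft³, 9 ft³ left
storage unit 4: place 35 ft³, 17 ft³ left
storage unit 7: place 81 ft³, 19 ft³ left
storage unit 8: place 91 ft³, 9 ft³ left
storage unit 9: place 98 ft³, 2 ft³ left
storage unit 10: place 42 ft³, 58 ft³ left
storage unit 10: place 58 ft³, 0 ft³ left
Final storage units: [40,26] [91] [72] [48,35] [59] [91] [81] [91] [98] [42,58].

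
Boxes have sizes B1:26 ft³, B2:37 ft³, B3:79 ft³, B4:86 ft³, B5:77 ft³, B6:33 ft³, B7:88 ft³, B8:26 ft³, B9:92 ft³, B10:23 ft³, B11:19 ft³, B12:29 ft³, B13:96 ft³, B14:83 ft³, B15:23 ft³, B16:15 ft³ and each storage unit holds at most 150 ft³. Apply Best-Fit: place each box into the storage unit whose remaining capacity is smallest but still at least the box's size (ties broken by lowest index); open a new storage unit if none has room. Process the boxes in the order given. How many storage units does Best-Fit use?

7 storage units

storage unit 1: place B1 (26 ft³), 124 ft³ left
storage unit 1: place B2 (37 ft³), 87 ft³ left
storage unit 1: place B3 (79 ft³), 8 ft³ left
storage unit 2: place B4 (86 ft³), 64 ft³ left
storage unit 3: place B5 (77 ft³), 73 ft³ left
storage unit 2: place B6 (33 ft³), 31 ft³ left
storage unit 4: place B7 (88 ft³), 62 ft³ left
storage unit 2: place B8 (26 ft³), 5 ft³ left
storage unit 5: place B9 (92 ft³), 58 ft³ left
storage unit 5: place B10 (23 ft³), 35 ft³ left
storage unit 5: place B11 (19 ft³), 16 ft³ left
storage unit 4: place B12 (29 ft³), 33 ft³ left
storage unit 6: place B13 (96 ft³), 54 ft³ left
storage unit 7: place B14 (83 ft³), 67 ft³ left
storage unit 4: place B15 (23 ft³), 10 ft³ left
storage unit 5: place B16 (15 ft³), 1 ft³ left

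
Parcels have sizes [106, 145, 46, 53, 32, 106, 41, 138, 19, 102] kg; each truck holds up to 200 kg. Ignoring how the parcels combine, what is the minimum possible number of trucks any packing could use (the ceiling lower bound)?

Total size = 106 + 145 + 46 + 53 + 32 + 106 + 41 + 138 + 19 + 102 = 788 kg.
⌈788 / 200⌉ = 4.

4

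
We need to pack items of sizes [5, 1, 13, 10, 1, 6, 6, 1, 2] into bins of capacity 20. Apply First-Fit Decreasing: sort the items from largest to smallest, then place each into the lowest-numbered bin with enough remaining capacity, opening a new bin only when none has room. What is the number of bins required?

3

Sorted descending: 13, 10, 6, 6, 5, 2, 1, 1, 1.
bin 1: place 13, 7 left
bin 2: place 10, 10 left
bin 1: place 6, 1 left
bin 2: place 6, 4 left
bin 3: place 5, 15 left
bin 2: place 2, 2 left
bin 1: place 1, 0 left
bin 2: place 1, 1 left
bin 2: place 1, 0 left
Final bins: [13,6,1] [10,6,2,1,1] [5].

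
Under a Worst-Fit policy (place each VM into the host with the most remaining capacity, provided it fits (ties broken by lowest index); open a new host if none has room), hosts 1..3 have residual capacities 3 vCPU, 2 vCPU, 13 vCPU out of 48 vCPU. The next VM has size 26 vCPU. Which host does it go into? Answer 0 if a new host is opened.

0

No host has ≥ 26 vCPU free, so a new host is opened.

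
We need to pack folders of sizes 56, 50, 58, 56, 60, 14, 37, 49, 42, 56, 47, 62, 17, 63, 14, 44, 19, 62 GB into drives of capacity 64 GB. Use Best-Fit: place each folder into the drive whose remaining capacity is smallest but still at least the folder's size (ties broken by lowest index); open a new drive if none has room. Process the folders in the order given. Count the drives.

56 GB → drive 1 (remaining 8 GB)
50 GB → drive 2 (remaining 14 GB)
58 GB → drive 3 (remaining 6 GB)
56 GB → drive 4 (remaining 8 GB)
60 GB → drive 5 (remaining 4 GB)
14 GB → drive 2 (remaining 0 GB)
37 GB → drive 6 (remaining 27 GB)
49 GB → drive 7 (remaining 15 GB)
42 GB → drive 8 (remaining 22 GB)
56 GB → drive 9 (remaining 8 GB)
47 GB → drive 10 (remaining 17 GB)
62 GB → drive 11 (remaining 2 GB)
17 GB → drive 10 (remaining 0 GB)
63 GB → drive 12 (remaining 1 GB)
14 GB → drive 7 (remaining 1 GB)
44 GB → drive 13 (remaining 20 GB)
19 GB → drive 13 (remaining 1 GB)
62 GB → drive 14 (remaining 2 GB)

14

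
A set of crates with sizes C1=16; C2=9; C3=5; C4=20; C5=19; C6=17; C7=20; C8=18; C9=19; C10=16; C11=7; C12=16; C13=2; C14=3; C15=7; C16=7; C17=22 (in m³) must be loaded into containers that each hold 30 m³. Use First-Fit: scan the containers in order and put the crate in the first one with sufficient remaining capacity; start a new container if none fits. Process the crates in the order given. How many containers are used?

C1 (16 m³) → container 1 (remaining 14 m³)
C2 (9 m³) → container 1 (remaining 5 m³)
C3 (5 m³) → container 1 (remaining 0 m³)
C4 (20 m³) → container 2 (remaining 10 m³)
C5 (19 m³) → container 3 (remaining 11 m³)
C6 (17 m³) → container 4 (remaining 13 m³)
C7 (20 m³) → container 5 (remaining 10 m³)
C8 (18 m³) → container 6 (remaining 12 m³)
C9 (19 m³) → container 7 (remaining 11 m³)
C10 (16 m³) → container 8 (remaining 14 m³)
C11 (7 m³) → container 2 (remaining 3 m³)
C12 (16 m³) → container 9 (remaining 14 m³)
C13 (2 m³) → container 2 (remaining 1 m³)
C14 (3 m³) → container 3 (remaining 8 m³)
C15 (7 m³) → container 3 (remaining 1 m³)
C16 (7 m³) → container 4 (remaining 6 m³)
C17 (22 m³) → container 10 (remaining 8 m³)

10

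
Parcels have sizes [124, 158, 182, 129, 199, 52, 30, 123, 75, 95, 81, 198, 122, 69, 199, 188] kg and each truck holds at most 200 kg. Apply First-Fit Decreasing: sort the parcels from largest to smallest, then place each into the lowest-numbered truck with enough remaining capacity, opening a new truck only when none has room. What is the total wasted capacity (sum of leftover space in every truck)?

Sorted descending: 199, 199, 198, 188, 182, 158, 129, 124, 123, 122, 95, 81, 75, 69, 52, 30.
truck 1: place 199 kg, 1 kg left
truck 2: place 199 kg, 1 kg left
truck 3: place 198 kg, 2 kg left
truck 4: place 188 kg, 12 kg left
truck 5: place 182 kg, 18 kg left
truck 6: place 158 kg, 42 kg left
truck 7: place 129 kg, 71 kg left
truck 8: place 124 kg, 76 kg left
truck 9: place 123 kg, 77 kg left
truck 10: place 122 kg, 78 kg left
truck 11: place 95 kg, 105 kg left
truck 11: place 81 kg, 24 kg left
truck 8: place 75 kg, 1 kg left
truck 7: place 69 kg, 2 kg left
truck 9: place 52 kg, 25 kg left
truck 6: place 30 kg, 12 kg left
11 trucks × 200 kg = 2200 kg; used 2024 kg; unused 176 kg.

176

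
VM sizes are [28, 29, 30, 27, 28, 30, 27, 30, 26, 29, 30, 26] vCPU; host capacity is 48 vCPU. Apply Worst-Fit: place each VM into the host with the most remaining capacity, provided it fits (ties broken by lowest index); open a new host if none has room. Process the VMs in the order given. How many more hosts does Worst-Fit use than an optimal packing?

0

Worst-Fit: [28] [29] [30] [27] [28] [30] [27] [30] [26] [29] [30] [26] → 12 hosts.
12 VMs exceed 24 vCPU (half the capacity), and no two of those can share a host, so at least 12 hosts are needed.
So 12 is already optimal.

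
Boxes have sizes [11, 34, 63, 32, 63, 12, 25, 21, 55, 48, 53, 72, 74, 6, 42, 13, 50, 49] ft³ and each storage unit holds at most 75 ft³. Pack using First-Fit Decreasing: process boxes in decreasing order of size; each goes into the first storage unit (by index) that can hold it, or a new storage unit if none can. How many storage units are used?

Sorted descending: 74, 72, 63, 63, 55, 53, 50, 49, 48, 42, 34, 32, 25, 21, 13, 12, 11, 6.
storage unit 1: place 74 ft³, 1 ft³ left
storage unit 2: place 72 ft³, 3 ft³ left
storage unit 3: place 63 ft³, 12 ft³ left
storage unit 4: place 63 ft³, 12 ft³ left
storage unit 5: place 55 ft³, 20 ft³ left
storage unit 6: place 53 ft³, 22 ft³ left
storage unit 7: place 50 ft³, 25 ft³ left
storage unit 8: place 49 ft³, 26 ft³ left
storage unit 9: place 48 ft³, 27 ft³ left
storage unit 10: place 42 ft³, 33 ft³ left
storage unit 11: place 34 ft³, 41 ft³ left
storage unit 10: place 32 ft³, 1 ft³ left
storage unit 7: place 25 ft³, 0 ft³ left
storage unit 6: place 21 ft³, 1 ft³ left
storage unit 5: place 13 ft³, 7 ft³ left
storage unit 3: place 12 ft³, 0 ft³ left
storage unit 4: place 11 ft³, 1 ft³ left
storage unit 5: place 6 ft³, 1 ft³ left
Final storage units: [74] [72] [63,12] [63,11] [55,13,6] [53,21] [50,25] [49] [48] [42,32] [34].

11 storage units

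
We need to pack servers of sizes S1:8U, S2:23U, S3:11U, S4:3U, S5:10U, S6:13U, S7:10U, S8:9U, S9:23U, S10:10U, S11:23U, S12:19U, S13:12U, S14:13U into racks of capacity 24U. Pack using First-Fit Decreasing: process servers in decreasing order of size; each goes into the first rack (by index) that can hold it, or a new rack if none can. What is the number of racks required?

9

Sorted descending: 23, 23, 23, 19, 13, 13, 12, 11, 10, 10, 10, 9, 8, 3.
Put 23U in rack 1; 1U remain.
Put 23U in rack 2; 1U remain.
Put 23U in rack 3; 1U remain.
Put 19U in rack 4; 5U remain.
Put 13U in rack 5; 11U remain.
Put 13U in rack 6; 11U remain.
Put 12U in rack 7; 12U remain.
Put 11U in rack 5; 0U remain.
Put 10U in rack 6; 1U remain.
Put 10U in rack 7; 2U remain.
Put 10U in rack 8; 14U remain.
Put 9U in rack 8; 5U remain.
Put 8U in rack 9; 16U remain.
Put 3U in rack 4; 2U remain.
Final racks: [23] [23] [23] [19,3] [13,11] [13,10] [12,10] [10,9] [8].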